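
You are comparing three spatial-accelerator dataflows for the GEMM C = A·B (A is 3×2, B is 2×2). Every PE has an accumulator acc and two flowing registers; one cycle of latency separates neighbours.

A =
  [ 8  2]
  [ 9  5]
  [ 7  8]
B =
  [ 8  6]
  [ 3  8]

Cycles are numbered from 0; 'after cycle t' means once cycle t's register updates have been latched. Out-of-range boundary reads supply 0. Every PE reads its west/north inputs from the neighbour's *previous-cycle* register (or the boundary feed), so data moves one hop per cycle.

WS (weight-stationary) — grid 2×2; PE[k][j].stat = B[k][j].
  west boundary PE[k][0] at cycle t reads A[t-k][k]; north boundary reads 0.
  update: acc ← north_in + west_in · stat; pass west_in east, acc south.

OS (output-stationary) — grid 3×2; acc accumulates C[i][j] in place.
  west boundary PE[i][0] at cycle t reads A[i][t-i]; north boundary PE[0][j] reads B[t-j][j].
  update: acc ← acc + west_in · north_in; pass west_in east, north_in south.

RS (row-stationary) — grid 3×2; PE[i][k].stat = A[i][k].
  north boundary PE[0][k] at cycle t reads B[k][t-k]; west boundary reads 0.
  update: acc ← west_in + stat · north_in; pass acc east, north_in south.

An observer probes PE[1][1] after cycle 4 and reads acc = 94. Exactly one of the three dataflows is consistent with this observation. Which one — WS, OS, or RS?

dataflow = OS

— WS: 2×2; PE[1][1] trace:
  0: (1,1).acc=0  regs=<0,0>
  1: (1,1).acc=0  regs=<0,0>
  2: (1,1).acc=64  regs=<2,64>
  3: (1,1).acc=94  regs=<5,94>
  4: (1,1).acc=106  regs=<8,106>
— OS: 3×2; PE[1][1] trace:
  0: (1,1).acc=0  regs=<0,0>
  1: (1,1).acc=0  regs=<0,0>
  2: (1,1).acc=54  regs=<9,6>
  3: (1,1).acc=94  regs=<5,8>
  4: (1,1).acc=94  regs=<0,0>
— RS: 3×2; PE[1][1] trace:
  0: (1,1).acc=0  regs=<0,0>
  1: (1,1).acc=0  regs=<0,0>
  2: (1,1).acc=87  regs=<87,3>
  3: (1,1).acc=94  regs=<94,8>
  4: (1,1).acc=0  regs=<0,0>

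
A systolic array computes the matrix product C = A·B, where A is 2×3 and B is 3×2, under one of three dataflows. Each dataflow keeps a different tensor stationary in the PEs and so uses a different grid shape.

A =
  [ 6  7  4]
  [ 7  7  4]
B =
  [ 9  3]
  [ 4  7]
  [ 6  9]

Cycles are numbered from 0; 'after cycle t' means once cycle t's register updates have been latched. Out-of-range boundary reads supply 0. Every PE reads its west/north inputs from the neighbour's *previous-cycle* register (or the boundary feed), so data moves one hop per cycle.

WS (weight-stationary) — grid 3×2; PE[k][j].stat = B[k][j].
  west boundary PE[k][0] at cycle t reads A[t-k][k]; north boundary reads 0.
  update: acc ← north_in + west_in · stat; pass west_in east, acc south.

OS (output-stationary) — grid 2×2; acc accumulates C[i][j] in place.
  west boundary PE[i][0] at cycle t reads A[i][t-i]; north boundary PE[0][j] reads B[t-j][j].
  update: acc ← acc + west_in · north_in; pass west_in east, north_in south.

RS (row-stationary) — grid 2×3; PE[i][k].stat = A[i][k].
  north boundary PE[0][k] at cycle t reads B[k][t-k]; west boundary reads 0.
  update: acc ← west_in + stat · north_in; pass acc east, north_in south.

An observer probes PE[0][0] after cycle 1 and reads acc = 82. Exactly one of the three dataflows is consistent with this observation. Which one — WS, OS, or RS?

WS (3×2 grid), PE[0][0]:
  0: (0,0).acc=54  regs=<6,54>
  1: (0,0).acc=63  regs=<7,63>
OS (2×2 grid), PE[0][0]:
  0: (0,0).acc=54  regs=<6,9>
  1: (0,0).acc=82  regs=<7,4>
RS (2×3 grid), PE[0][0]:
  0: (0,0).acc=54  regs=<54,9>
  1: (0,0).acc=18  regs=<18,3>

dataflow = OS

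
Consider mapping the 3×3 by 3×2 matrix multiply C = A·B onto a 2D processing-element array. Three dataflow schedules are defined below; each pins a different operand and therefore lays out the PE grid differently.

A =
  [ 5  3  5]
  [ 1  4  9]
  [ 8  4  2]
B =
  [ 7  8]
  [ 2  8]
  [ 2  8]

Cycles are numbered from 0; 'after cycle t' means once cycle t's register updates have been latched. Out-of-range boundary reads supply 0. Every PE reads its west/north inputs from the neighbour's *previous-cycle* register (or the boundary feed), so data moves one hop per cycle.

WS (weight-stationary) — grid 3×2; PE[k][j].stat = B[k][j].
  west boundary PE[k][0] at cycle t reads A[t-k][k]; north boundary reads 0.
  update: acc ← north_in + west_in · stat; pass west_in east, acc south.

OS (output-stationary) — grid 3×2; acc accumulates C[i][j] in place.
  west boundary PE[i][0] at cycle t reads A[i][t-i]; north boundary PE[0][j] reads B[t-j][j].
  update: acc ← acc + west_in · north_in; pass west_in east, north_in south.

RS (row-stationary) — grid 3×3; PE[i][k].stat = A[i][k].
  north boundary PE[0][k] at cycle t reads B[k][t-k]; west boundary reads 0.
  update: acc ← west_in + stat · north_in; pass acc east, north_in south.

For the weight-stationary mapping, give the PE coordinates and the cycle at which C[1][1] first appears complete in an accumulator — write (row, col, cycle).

WS: C[1][1] accumulates in PE[2][1]:
  cycle 0: PE[2][1] → acc 0, east 0, south 0
  cycle 1: PE[2][1] → acc 0, east 0, south 0
  cycle 2: PE[2][1] → acc 0, east 0, south 0
  cycle 3: PE[2][1] → acc 104, east 5, south 104
  cycle 4: PE[2][1] → acc 112, east 9, south 112

(row, col, cycle) = (2, 1, 4)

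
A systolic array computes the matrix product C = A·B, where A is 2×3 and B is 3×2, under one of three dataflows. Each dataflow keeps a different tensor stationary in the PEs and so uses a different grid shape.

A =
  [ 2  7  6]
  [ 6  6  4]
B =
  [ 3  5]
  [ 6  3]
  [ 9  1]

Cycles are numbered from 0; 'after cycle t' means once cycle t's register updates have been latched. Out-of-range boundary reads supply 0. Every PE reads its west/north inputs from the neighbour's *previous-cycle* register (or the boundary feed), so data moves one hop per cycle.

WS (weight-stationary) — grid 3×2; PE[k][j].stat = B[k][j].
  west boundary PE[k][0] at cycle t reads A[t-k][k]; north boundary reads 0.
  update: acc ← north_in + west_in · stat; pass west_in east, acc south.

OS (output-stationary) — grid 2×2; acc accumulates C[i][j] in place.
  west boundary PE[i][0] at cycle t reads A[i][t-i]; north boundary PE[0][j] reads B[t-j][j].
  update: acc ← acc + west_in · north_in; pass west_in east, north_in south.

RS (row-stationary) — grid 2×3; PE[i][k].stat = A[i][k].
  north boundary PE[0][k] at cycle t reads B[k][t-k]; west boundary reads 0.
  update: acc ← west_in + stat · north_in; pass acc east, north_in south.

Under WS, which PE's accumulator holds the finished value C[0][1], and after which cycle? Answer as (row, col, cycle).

(row, col, cycle) = (2, 1, 3)

Under WS, C[0][1] lands at PE[2][1]:
  after 0 — PE[2][1] acc=0, pass-E 0, pass-S 0
  after 1 — PE[2][1] acc=0, pass-E 0, pass-S 0
  after 2 — PE[2][1] acc=0, pass-E 0, pass-S 0
  after 3 — PE[2][1] acc=37, pass-E 6, pass-S 37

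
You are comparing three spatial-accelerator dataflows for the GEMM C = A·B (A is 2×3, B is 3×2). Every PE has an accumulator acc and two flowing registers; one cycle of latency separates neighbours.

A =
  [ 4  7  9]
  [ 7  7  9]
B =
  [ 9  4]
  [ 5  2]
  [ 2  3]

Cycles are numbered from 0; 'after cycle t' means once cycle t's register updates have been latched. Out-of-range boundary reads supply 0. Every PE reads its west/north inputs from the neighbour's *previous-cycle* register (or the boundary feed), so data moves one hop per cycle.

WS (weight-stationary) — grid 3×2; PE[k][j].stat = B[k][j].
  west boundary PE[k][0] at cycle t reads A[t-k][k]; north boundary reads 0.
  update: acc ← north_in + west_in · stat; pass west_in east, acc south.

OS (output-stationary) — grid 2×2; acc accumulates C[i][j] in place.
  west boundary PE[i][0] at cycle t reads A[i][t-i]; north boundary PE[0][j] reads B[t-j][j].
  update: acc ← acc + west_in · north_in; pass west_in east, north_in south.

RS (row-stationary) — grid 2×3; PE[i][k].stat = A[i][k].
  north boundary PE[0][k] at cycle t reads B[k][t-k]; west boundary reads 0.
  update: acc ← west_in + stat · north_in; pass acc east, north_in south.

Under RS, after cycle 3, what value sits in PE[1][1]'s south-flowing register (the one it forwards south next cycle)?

RS 2×3: PE[1][1] cycle-by-cycle (with neighbour feeds):
  0: (0,1).acc=0  regs=<0,0>
  0: (1,0).acc=0  regs=<0,0>
  0: (1,1).acc=0  regs=<0,0>
  1: (0,1).acc=71  regs=<71,5>
  1: (1,0).acc=63  regs=<63,9>
  1: (1,1).acc=0  regs=<0,0>
  2: (0,1).acc=30  regs=<30,2>
  2: (1,0).acc=28  regs=<28,4>
  2: (1,1).acc=98  regs=<98,5>
  3: (0,1).acc=0  regs=<0,0>
  3: (1,0).acc=0  regs=<0,0>
  3: (1,1).acc=42  regs=<42,2>

register = 2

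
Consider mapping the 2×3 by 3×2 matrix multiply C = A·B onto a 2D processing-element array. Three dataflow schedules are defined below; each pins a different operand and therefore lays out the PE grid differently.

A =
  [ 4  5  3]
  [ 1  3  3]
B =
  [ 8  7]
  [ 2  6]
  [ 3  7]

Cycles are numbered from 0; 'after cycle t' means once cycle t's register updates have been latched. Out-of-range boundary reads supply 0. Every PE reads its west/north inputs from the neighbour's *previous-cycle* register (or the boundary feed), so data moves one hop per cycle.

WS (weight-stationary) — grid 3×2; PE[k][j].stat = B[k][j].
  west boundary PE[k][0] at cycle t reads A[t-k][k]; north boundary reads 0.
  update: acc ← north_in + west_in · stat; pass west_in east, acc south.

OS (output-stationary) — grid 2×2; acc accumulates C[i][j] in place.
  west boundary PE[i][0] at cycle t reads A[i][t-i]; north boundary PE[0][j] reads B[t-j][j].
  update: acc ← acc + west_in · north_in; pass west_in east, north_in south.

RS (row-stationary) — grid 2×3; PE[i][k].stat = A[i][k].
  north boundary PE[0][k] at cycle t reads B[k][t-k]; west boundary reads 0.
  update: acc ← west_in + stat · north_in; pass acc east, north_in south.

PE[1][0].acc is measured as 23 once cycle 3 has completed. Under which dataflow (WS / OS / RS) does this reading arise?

WS [3×2] PE[1][0] across cycles:
  @0  [1,0]  acc 0  |  →0  ↓0
  @1  [1,0]  acc 42  |  →5  ↓42
  @2  [1,0]  acc 14  |  →3  ↓14
  @3  [1,0]  acc 0  |  →0  ↓0
OS [2×2] PE[1][0] across cycles:
  @0  [1,0]  acc 0  |  →0  ↓0
  @1  [1,0]  acc 8  |  →1  ↓8
  @2  [1,0]  acc 14  |  →3  ↓2
  @3  [1,0]  acc 23  |  →3  ↓3
RS [2×3] PE[1][0] across cycles:
  @0  [1,0]  acc 0  |  →0  ↓0
  @1  [1,0]  acc 8  |  →8  ↓8
  @2  [1,0]  acc 7  |  →7  ↓7
  @3  [1,0]  acc 0  |  →0  ↓0

dataflow = OS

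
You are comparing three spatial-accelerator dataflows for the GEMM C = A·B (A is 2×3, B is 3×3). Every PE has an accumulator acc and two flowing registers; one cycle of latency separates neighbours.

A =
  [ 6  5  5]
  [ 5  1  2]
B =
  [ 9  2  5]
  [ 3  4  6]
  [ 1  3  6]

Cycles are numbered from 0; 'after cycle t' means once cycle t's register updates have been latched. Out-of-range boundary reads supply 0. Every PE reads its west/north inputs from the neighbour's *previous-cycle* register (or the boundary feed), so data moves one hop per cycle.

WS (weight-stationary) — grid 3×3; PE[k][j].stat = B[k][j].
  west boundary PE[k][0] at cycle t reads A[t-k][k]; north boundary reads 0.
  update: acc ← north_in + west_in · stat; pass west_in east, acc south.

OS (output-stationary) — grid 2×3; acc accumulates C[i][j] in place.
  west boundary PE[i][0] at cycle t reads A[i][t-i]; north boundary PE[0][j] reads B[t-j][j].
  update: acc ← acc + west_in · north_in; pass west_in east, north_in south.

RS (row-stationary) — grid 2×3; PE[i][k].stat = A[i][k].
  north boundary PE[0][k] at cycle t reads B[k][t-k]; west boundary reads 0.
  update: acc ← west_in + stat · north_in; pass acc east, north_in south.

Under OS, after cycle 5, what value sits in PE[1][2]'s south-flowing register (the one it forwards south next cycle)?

register = 6

OS on a 2×3 grid — tracing PE[1][2] and its feeders:
  @0  [0,2]  acc 0  |  →0  ↓0
  @0  [1,1]  acc 0  |  →0  ↓0
  @0  [1,2]  acc 0  |  →0  ↓0
  @1  [0,2]  acc 0  |  →0  ↓0
  @1  [1,1]  acc 0  |  →0  ↓0
  @1  [1,2]  acc 0  |  →0  ↓0
  @2  [0,2]  acc 30  |  →6  ↓5
  @2  [1,1]  acc 10  |  →5  ↓2
  @2  [1,2]  acc 0  |  →0  ↓0
  @3  [0,2]  acc 60  |  →5  ↓6
  @3  [1,1]  acc 14  |  →1  ↓4
  @3  [1,2]  acc 25  |  →5  ↓5
  @4  [0,2]  acc 90  |  →5  ↓6
  @4  [1,1]  acc 20  |  →2  ↓3
  @4  [1,2]  acc 31  |  →1  ↓6
  @5  [0,2]  acc 90  |  →0  ↓0
  @5  [1,1]  acc 20  |  →0  ↓0
  @5  [1,2]  acc 43  |  →2  ↓6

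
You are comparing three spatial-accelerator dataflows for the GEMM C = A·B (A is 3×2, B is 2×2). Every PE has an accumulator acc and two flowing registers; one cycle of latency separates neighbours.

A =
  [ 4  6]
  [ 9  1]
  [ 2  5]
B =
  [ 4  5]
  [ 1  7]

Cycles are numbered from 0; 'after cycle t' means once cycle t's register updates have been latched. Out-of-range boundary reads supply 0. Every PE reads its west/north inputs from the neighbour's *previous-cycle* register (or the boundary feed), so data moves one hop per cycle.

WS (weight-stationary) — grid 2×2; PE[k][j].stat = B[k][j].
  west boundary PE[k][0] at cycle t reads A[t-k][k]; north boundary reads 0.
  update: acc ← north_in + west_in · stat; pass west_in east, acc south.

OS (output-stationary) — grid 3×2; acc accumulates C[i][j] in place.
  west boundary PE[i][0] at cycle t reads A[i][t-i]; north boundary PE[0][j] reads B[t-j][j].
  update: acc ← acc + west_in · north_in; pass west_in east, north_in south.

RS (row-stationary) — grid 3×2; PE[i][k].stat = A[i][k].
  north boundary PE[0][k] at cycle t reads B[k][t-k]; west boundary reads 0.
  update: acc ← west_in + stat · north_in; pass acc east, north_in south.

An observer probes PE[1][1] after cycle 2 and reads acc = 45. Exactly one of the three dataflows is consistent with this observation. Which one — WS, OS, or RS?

WS [2×2] PE[1][1] across cycles:
  [0] (1,1) acc=0 (h:0 v:0)
  [1] (1,1) acc=0 (h:0 v:0)
  [2] (1,1) acc=62 (h:6 v:62)
OS [3×2] PE[1][1] across cycles:
  [0] (1,1) acc=0 (h:0 v:0)
  [1] (1,1) acc=0 (h:0 v:0)
  [2] (1,1) acc=45 (h:9 v:5)
RS [3×2] PE[1][1] across cycles:
  [0] (1,1) acc=0 (h:0 v:0)
  [1] (1,1) acc=0 (h:0 v:0)
  [2] (1,1) acc=37 (h:37 v:1)

dataflow = OS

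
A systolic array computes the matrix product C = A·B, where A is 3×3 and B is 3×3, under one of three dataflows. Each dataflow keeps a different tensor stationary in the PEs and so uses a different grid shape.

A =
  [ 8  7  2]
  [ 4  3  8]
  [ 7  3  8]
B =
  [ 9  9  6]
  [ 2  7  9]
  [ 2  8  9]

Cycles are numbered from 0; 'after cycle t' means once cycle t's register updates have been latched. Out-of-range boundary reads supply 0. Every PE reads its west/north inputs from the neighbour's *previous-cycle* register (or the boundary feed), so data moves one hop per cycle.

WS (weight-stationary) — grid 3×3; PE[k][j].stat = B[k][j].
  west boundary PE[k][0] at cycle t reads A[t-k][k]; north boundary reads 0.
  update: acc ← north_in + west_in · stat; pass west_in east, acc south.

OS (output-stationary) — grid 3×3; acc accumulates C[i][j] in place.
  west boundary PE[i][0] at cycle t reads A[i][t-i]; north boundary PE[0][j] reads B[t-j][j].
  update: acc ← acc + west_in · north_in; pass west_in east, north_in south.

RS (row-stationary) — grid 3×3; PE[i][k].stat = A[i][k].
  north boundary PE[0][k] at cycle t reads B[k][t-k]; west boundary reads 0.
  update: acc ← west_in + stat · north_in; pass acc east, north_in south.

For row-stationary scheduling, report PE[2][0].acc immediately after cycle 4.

Tracing RS — 3×3 array, target PE[2][0]:
  c0 r1c0: 0 / 0 / 0
  c0 r2c0: 0 / 0 / 0
  c1 r1c0: 36 / 36 / 9
  c1 r2c0: 0 / 0 / 0
  c2 r1c0: 36 / 36 / 9
  c2 r2c0: 63 / 63 / 9
  c3 r1c0: 24 / 24 / 6
  c3 r2c0: 63 / 63 / 9
  c4 r1c0: 0 / 0 / 0
  c4 r2c0: 42 / 42 / 6

PE[2][0].acc = 42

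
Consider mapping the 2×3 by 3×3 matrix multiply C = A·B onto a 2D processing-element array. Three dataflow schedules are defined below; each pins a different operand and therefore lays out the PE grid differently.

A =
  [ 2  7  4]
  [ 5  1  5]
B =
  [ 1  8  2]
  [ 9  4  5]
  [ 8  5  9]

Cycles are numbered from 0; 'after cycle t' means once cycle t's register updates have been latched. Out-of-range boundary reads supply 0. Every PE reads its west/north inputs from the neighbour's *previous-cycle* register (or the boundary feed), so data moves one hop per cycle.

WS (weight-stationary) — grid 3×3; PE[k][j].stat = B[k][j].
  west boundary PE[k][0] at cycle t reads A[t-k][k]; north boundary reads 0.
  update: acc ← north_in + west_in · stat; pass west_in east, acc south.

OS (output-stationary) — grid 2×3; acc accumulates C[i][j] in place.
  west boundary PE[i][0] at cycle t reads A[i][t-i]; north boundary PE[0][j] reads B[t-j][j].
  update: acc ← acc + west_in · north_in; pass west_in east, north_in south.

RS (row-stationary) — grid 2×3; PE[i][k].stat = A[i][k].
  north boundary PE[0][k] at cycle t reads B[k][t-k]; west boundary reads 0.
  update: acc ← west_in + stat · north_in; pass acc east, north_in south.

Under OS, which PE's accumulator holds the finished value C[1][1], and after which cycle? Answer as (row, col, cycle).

OS: C[1][1] accumulates in PE[1][1]:
  @0  [1,1]  acc 0  |  →0  ↓0
  @1  [1,1]  acc 0  |  →0  ↓0
  @2  [1,1]  acc 40  |  →5  ↓8
  @3  [1,1]  acc 44  |  →1  ↓4
  @4  [1,1]  acc 69  |  →5  ↓5

(row, col, cycle) = (1, 1, 4)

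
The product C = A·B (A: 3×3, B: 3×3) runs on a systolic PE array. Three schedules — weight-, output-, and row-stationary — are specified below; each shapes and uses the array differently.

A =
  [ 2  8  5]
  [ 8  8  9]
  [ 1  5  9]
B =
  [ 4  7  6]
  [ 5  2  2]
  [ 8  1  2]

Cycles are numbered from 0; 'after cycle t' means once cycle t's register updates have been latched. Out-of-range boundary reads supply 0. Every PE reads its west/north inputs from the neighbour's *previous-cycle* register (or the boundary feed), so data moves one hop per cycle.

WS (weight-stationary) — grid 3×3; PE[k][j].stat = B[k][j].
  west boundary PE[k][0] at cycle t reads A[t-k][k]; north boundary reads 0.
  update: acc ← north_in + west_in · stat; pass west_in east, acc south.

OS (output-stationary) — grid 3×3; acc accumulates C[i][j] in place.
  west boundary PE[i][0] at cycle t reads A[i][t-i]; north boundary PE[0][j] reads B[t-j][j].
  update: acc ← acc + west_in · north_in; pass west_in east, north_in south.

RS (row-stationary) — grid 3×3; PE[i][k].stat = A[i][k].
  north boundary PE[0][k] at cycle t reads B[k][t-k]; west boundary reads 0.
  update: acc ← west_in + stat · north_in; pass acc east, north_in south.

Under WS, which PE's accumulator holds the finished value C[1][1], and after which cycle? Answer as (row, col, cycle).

Under WS, C[1][1] lands at PE[2][1]:
  0: (2,1).acc=0  regs=<0,0>
  1: (2,1).acc=0  regs=<0,0>
  2: (2,1).acc=0  regs=<0,0>
  3: (2,1).acc=35  regs=<5,35>
  4: (2,1).acc=81  regs=<9,81>

(row, col, cycle) = (2, 1, 4)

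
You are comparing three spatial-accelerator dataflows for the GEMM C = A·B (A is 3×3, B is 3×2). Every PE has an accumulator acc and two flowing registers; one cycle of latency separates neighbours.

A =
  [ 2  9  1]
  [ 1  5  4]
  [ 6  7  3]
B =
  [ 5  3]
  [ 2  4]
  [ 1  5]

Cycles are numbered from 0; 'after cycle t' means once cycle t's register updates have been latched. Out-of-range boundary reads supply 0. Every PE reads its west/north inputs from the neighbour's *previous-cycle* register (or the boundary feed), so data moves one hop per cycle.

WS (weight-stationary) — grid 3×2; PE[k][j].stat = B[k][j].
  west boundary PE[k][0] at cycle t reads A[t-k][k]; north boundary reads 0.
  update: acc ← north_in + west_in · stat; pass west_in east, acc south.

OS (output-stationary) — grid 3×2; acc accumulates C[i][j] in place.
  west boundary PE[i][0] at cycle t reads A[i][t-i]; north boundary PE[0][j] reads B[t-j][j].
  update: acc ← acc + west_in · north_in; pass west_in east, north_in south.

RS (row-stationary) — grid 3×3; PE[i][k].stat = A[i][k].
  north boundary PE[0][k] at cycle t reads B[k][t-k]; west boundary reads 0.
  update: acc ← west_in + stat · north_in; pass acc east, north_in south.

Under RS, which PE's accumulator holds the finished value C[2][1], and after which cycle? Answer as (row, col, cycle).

RS — PE[2][2] is where C[2][1] collects:
  [0] (2,2) acc=0 (h:0 v:0)
  [1] (2,2) acc=0 (h:0 v:0)
  [2] (2,2) acc=0 (h:0 v:0)
  [3] (2,2) acc=0 (h:0 v:0)
  [4] (2,2) acc=47 (h:47 v:1)
  [5] (2,2) acc=61 (h:61 v:5)

(row, col, cycle) = (2, 2, 5)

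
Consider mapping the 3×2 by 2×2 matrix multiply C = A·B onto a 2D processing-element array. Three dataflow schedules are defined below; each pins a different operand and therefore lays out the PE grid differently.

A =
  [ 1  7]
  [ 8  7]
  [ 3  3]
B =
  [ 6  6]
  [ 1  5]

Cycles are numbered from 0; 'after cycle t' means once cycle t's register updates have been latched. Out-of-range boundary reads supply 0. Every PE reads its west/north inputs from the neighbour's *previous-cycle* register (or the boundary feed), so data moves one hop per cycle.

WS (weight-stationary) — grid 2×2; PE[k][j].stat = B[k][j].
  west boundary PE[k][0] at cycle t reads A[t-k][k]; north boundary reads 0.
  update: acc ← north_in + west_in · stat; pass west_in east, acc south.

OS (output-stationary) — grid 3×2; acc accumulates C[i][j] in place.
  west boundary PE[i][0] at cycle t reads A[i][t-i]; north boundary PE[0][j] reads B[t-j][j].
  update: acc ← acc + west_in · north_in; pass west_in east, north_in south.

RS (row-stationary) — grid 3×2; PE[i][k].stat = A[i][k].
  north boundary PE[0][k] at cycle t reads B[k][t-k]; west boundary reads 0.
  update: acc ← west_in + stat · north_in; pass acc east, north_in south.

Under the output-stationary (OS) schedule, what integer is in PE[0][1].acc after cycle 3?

PE[0][1].acc = 41

Tracing OS — 3×2 array, target PE[0][1]:
  @0  [0,0]  acc 6  |  →1  ↓6
  @0  [0,1]  acc 0  |  →0  ↓0
  @1  [0,0]  acc 13  |  →7  ↓1
  @1  [0,1]  acc 6  |  →1  ↓6
  @2  [0,0]  acc 13  |  →0  ↓0
  @2  [0,1]  acc 41  |  →7  ↓5
  @3  [0,0]  acc 13  |  →0  ↓0
  @3  [0,1]  acc 41  |  →0  ↓0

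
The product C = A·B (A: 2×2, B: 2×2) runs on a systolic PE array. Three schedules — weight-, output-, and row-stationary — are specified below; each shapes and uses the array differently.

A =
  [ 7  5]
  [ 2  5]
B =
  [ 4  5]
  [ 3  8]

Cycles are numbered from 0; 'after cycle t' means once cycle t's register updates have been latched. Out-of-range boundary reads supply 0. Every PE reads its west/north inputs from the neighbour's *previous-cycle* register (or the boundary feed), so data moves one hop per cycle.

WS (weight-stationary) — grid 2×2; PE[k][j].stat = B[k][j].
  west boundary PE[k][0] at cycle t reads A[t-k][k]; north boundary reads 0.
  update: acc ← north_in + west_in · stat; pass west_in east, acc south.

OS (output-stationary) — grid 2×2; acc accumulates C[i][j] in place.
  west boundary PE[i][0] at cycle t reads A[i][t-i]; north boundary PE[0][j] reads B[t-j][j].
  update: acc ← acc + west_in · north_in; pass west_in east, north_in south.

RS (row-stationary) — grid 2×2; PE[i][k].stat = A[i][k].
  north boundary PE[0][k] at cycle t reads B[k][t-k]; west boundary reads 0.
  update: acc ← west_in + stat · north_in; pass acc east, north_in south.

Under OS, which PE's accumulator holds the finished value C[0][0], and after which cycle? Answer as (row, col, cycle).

Under OS, C[0][0] lands at PE[0][0]:
  step 0 · PE0,0: acc=28; fwd→7 fwd↓4
  step 1 · PE0,0: acc=43; fwd→5 fwd↓3

(row, col, cycle) = (0, 0, 1)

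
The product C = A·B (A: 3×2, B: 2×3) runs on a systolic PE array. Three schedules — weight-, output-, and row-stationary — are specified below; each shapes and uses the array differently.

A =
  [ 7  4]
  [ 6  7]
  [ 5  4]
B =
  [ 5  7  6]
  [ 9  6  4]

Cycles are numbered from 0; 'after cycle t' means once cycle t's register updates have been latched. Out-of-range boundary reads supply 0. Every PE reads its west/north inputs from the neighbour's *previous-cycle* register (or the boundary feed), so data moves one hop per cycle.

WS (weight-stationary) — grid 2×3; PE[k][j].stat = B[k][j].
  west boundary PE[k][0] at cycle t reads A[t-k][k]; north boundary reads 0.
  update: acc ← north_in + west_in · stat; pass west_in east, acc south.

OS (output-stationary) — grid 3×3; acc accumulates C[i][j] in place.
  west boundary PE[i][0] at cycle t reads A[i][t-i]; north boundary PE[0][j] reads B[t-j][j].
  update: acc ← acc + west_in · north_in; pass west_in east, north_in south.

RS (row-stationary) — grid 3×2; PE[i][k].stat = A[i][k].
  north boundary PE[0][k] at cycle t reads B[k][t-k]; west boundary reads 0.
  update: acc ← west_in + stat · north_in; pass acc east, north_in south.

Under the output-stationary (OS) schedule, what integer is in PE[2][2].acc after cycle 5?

PE[2][2].acc = 46

OS (3×3). Following PE[2][2] plus its west/north inputs:
  after 0 — PE[1][2] acc=0, pass-E 0, pass-S 0
  after 0 — PE[2][1] acc=0, pass-E 0, pass-S 0
  after 0 — PE[2][2] acc=0, pass-E 0, pass-S 0
  after 1 — PE[1][2] acc=0, pass-E 0, pass-S 0
  after 1 — PE[2][1] acc=0, pass-E 0, pass-S 0
  after 1 — PE[2][2] acc=0, pass-E 0, pass-S 0
  after 2 — PE[1][2] acc=0, pass-E 0, pass-S 0
  after 2 — PE[2][1] acc=0, pass-E 0, pass-S 0
  after 2 — PE[2][2] acc=0, pass-E 0, pass-S 0
  after 3 — PE[1][2] acc=36, pass-E 6, pass-S 6
  after 3 — PE[2][1] acc=35, pass-E 5, pass-S 7
  after 3 — PE[2][2] acc=0, pass-E 0, pass-S 0
  after 4 — PE[1][2] acc=64, pass-E 7, pass-S 4
  after 4 — PE[2][1] acc=59, pass-E 4, pass-S 6
  after 4 — PE[2][2] acc=30, pass-E 5, pass-S 6
  after 5 — PE[1][2] acc=64, pass-E 0, pass-S 0
  after 5 — PE[2][1] acc=59, pass-E 0, pass-S 0
  after 5 — PE[2][2] acc=46, pass-E 4, pass-S 4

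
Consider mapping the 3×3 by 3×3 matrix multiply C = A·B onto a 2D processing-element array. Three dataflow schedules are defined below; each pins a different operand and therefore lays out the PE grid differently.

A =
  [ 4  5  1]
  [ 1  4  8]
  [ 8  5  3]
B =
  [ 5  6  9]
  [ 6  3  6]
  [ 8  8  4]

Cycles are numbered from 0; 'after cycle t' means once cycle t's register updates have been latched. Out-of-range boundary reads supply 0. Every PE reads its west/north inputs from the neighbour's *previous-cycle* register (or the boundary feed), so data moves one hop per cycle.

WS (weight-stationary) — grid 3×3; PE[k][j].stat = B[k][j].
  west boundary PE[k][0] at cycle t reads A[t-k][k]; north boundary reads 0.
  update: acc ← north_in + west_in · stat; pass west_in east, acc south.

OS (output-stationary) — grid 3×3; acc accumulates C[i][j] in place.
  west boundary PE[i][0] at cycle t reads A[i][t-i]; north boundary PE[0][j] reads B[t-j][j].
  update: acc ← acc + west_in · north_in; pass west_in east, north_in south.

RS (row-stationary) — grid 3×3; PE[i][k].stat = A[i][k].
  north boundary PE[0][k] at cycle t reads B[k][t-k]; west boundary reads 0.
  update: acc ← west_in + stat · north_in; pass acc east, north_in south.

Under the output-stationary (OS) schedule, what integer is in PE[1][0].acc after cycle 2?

OS on a 3×3 grid — tracing PE[1][0] and its feeders:
  cycle 0: PE[0][0] → acc 20, east 4, south 5
  cycle 0: PE[1][0] → acc 0, east 0, south 0
  cycle 1: PE[0][0] → acc 50, east 5, south 6
  cycle 1: PE[1][0] → acc 5, east 1, south 5
  cycle 2: PE[0][0] → acc 58, east 1, south 8
  cycle 2: PE[1][0] → acc 29, east 4, south 6

PE[1][0].acc = 29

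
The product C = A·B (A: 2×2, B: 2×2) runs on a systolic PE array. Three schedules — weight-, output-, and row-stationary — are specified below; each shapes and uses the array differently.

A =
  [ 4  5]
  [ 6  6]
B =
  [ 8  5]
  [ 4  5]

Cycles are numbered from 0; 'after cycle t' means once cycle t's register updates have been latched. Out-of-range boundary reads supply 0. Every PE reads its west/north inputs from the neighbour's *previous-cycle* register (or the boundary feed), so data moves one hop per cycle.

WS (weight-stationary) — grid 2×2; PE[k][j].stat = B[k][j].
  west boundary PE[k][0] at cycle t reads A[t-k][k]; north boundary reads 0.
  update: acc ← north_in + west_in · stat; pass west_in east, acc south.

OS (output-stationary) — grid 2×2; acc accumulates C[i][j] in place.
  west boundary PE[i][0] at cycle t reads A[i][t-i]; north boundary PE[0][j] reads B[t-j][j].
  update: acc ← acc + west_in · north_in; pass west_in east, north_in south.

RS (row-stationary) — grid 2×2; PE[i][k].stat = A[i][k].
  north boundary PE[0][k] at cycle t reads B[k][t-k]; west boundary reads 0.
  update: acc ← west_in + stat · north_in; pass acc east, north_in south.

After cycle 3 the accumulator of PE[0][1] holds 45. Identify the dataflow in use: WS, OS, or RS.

— WS: 2×2; PE[0][1] trace:
  step 0 · PE0,1: acc=0; fwd→0 fwd↓0
  step 1 · PE0,1: acc=20; fwd→4 fwd↓20
  step 2 · PE0,1: acc=30; fwd→6 fwd↓30
  step 3 · PE0,1: acc=0; fwd→0 fwd↓0
— OS: 2×2; PE[0][1] trace:
  step 0 · PE0,1: acc=0; fwd→0 fwd↓0
  step 1 · PE0,1: acc=20; fwd→4 fwd↓5
  step 2 · PE0,1: acc=45; fwd→5 fwd↓5
  step 3 · PE0,1: acc=45; fwd→0 fwd↓0
— RS: 2×2; PE[0][1] trace:
  step 0 · PE0,1: acc=0; fwd→0 fwd↓0
  step 1 · PE0,1: acc=52; fwd→52 fwd↓4
  step 2 · PE0,1: acc=45; fwd→45 fwd↓5
  step 3 · PE0,1: acc=0; fwd→0 fwd↓0

dataflow = OS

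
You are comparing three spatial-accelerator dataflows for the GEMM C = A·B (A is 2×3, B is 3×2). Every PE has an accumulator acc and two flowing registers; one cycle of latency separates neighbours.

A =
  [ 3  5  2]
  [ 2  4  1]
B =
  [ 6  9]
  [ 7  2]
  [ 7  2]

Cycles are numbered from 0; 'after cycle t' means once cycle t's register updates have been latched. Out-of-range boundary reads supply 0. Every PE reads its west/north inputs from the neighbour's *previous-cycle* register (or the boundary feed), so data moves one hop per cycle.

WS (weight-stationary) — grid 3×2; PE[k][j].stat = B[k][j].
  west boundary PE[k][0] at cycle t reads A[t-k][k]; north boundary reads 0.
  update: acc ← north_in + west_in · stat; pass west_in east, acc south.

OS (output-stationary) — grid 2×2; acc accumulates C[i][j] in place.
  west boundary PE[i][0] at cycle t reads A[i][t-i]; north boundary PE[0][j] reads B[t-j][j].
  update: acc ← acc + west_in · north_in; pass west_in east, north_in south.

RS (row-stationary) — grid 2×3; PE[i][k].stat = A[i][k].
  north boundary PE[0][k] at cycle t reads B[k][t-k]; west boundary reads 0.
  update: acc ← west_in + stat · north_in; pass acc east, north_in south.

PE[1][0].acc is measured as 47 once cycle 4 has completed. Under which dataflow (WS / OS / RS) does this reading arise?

dataflow = OS

Under WS (3×2), PE[1][0]:
  @0  [1,0]  acc 0  |  →0  ↓0
  @1  [1,0]  acc 53  |  →5  ↓53
  @2  [1,0]  acc 40  |  →4  ↓40
  @3  [1,0]  acc 0  |  →0  ↓0
  @4  [1,0]  acc 0  |  →0  ↓0
Under OS (2×2), PE[1][0]:
  @0  [1,0]  acc 0  |  →0  ↓0
  @1  [1,0]  acc 12  |  →2  ↓6
  @2  [1,0]  acc 40  |  →4  ↓7
  @3  [1,0]  acc 47  |  →1  ↓7
  @4  [1,0]  acc 47  |  →0  ↓0
Under RS (2×3), PE[1][0]:
  @0  [1,0]  acc 0  |  →0  ↓0
  @1  [1,0]  acc 12  |  →12  ↓6
  @2  [1,0]  acc 18  |  →18  ↓9
  @3  [1,0]  acc 0  |  →0  ↓0
  @4  [1,0]  acc 0  |  →0  ↓0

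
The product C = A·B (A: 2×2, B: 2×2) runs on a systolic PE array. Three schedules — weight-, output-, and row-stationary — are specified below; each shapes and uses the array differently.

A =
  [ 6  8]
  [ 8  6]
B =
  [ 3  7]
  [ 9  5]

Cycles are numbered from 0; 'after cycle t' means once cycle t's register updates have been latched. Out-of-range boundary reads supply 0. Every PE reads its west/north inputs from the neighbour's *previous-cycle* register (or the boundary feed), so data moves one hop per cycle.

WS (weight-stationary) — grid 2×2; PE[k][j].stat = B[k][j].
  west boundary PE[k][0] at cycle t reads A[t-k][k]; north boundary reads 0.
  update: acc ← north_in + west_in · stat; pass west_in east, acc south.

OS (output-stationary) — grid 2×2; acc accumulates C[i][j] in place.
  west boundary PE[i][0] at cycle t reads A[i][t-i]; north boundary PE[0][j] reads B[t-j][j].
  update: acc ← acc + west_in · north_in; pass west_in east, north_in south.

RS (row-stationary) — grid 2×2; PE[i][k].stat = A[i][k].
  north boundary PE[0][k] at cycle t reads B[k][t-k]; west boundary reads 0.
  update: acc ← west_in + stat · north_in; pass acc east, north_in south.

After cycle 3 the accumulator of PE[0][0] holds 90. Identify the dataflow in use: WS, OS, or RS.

dataflow = OS

— WS: 2×2; PE[0][0] trace:
  c0 r0c0: 18 / 6 / 18
  c1 r0c0: 24 / 8 / 24
  c2 r0c0: 0 / 0 / 0
  c3 r0c0: 0 / 0 / 0
— OS: 2×2; PE[0][0] trace:
  c0 r0c0: 18 / 6 / 3
  c1 r0c0: 90 / 8 / 9
  c2 r0c0: 90 / 0 / 0
  c3 r0c0: 90 / 0 / 0
— RS: 2×2; PE[0][0] trace:
  c0 r0c0: 18 / 18 / 3
  c1 r0c0: 42 / 42 / 7
  c2 r0c0: 0 / 0 / 0
  c3 r0c0: 0 / 0 / 0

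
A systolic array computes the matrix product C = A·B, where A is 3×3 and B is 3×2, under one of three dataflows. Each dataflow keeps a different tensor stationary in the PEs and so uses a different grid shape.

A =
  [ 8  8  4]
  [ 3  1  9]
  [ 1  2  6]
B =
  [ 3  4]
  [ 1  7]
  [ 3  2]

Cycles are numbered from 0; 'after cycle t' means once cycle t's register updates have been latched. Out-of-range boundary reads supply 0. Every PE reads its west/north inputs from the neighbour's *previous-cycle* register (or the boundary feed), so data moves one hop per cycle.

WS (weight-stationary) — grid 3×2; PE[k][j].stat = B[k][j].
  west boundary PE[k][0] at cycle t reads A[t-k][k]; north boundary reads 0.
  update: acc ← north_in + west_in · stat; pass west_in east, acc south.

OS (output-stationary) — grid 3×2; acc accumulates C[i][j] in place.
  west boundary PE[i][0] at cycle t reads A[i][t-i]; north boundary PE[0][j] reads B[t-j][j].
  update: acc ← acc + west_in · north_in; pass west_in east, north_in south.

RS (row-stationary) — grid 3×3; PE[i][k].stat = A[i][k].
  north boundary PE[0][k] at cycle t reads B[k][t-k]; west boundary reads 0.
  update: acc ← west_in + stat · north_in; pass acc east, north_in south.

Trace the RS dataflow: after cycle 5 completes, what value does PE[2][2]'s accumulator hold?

PE[2][2].acc = 30

RS 3×3: PE[2][2] cycle-by-cycle (with neighbour feeds):
  cycle 0: PE[1][2] → acc 0, east 0, south 0
  cycle 0: PE[2][1] → acc 0, east 0, south 0
  cycle 0: PE[2][2] → acc 0, east 0, south 0
  cycle 1: PE[1][2] → acc 0, east 0, south 0
  cycle 1: PE[2][1] → acc 0, east 0, south 0
  cycle 1: PE[2][2] → acc 0, east 0, south 0
  cycle 2: PE[1][2] → acc 0, east 0, south 0
  cycle 2: PE[2][1] → acc 0, east 0, south 0
  cycle 2: PE[2][2] → acc 0, east 0, south 0
  cycle 3: PE[1][2] → acc 37, east 37, south 3
  cycle 3: PE[2][1] → acc 5, east 5, south 1
  cycle 3: PE[2][2] → acc 0, east 0, south 0
  cycle 4: PE[1][2] → acc 37, east 37, south 2
  cycle 4: PE[2][1] → acc 18, east 18, south 7
  cycle 4: PE[2][2] → acc 23, east 23, south 3
  cycle 5: PE[1][2] → acc 0, east 0, south 0
  cycle 5: PE[2][1] → acc 0, east 0, south 0
  cycle 5: PE[2][2] → acc 30, east 30, south 2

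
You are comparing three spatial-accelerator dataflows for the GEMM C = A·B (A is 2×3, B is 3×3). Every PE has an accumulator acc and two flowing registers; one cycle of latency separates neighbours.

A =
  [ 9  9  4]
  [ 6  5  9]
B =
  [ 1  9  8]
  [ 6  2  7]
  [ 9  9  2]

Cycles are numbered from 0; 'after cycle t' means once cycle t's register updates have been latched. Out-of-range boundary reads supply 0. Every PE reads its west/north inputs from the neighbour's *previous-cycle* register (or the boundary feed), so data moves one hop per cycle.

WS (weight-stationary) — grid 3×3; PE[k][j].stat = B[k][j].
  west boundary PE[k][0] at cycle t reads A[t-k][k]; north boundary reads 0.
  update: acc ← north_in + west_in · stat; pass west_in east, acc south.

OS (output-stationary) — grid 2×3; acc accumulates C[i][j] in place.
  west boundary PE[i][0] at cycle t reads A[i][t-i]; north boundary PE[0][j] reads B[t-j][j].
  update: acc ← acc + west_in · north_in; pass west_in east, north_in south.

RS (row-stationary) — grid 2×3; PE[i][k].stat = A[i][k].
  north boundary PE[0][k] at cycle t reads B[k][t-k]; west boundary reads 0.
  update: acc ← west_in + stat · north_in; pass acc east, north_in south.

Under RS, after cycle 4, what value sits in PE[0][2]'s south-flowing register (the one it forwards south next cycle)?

Tracing RS — 2×3 array, target PE[0][2]:
  cycle 0: PE[0][1] → acc 0, east 0, south 0
  cycle 0: PE[0][2] → acc 0, east 0, south 0
  cycle 1: PE[0][1] → acc 63, east 63, south 6
  cycle 1: PE[0][2] → acc 0, east 0, south 0
  cycle 2: PE[0][1] → acc 99, east 99, south 2
  cycle 2: PE[0][2] → acc 99, east 99, south 9
  cycle 3: PE[0][1] → acc 135, east 135, south 7
  cycle 3: PE[0][2] → acc 135, east 135, south 9
  cycle 4: PE[0][1] → acc 0, east 0, south 0
  cycle 4: PE[0][2] → acc 143, east 143, south 2

register = 2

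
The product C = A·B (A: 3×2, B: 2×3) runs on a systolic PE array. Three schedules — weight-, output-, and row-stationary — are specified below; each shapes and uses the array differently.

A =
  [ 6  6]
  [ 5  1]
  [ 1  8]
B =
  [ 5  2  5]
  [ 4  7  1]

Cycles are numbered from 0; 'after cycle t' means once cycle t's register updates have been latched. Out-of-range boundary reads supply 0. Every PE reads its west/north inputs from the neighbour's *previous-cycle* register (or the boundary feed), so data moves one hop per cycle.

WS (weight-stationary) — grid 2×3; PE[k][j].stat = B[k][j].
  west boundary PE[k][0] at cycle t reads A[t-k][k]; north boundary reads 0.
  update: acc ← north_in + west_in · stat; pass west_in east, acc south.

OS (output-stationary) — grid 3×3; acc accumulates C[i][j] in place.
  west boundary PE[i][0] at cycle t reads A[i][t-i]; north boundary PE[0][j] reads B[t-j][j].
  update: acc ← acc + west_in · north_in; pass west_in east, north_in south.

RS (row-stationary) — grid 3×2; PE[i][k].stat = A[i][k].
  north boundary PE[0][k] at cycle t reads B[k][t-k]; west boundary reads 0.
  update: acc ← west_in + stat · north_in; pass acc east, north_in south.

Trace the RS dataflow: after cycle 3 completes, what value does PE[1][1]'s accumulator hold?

PE[1][1].acc = 17

RS 3×2: PE[1][1] cycle-by-cycle (with neighbour feeds):
  @0  [0,1]  acc 0  |  →0  ↓0
  @0  [1,0]  acc 0  |  →0  ↓0
  @0  [1,1]  acc 0  |  →0  ↓0
  @1  [0,1]  acc 54  |  →54  ↓4
  @1  [1,0]  acc 25  |  →25  ↓5
  @1  [1,1]  acc 0  |  →0  ↓0
  @2  [0,1]  acc 54  |  →54  ↓7
  @2  [1,0]  acc 10  |  →10  ↓2
  @2  [1,1]  acc 29  |  →29  ↓4
  @3  [0,1]  acc 36  |  →36  ↓1
  @3  [1,0]  acc 25  |  →25  ↓5
  @3  [1,1]  acc 17  |  →17  ↓7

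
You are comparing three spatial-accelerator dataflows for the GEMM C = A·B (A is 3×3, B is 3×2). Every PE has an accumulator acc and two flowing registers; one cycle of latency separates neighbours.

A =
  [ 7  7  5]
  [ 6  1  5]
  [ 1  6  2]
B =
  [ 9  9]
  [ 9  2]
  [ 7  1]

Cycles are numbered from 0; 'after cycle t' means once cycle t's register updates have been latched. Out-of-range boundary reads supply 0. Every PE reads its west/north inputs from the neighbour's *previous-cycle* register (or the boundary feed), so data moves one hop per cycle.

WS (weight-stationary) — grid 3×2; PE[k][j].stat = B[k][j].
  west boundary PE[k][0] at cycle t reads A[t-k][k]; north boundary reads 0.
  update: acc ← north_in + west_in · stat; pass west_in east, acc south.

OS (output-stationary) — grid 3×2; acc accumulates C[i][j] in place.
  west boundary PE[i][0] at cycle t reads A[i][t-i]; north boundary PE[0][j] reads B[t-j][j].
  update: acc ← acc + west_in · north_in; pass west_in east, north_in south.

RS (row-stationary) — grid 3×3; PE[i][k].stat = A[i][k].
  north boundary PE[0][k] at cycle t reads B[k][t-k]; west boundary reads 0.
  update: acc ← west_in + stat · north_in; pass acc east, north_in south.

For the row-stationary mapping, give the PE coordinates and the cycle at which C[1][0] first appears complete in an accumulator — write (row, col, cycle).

(row, col, cycle) = (1, 2, 3)

Under RS, C[1][0] lands at PE[1][2]:
  step 0 · PE1,2: acc=0; fwd→0 fwd↓0
  step 1 · PE1,2: acc=0; fwd→0 fwd↓0
  step 2 · PE1,2: acc=0; fwd→0 fwd↓0
  step 3 · PE1,2: acc=98; fwd→98 fwd↓7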